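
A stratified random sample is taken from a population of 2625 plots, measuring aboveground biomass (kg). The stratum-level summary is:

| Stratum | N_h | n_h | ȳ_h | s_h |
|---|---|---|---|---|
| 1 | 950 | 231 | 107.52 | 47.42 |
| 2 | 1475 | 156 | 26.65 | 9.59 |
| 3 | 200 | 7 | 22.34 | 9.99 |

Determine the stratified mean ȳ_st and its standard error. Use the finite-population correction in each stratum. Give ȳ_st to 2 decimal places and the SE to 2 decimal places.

ȳ_st ≈ 55.59, SE ≈ 1.10

ȳ_st = Σ W_h ȳ_h = (950·107.52 + 1475·26.65 + 200·22.34)/2625 = 55.58886
V̂(ȳ_st) = Σ W_h² (1 − n_h/N_h) s_h²/n_h, with W_h = N_h/N and N = 2625:
  stratum 1: (950/2625)²·(1 − 231/950)·47.42²/231 = 0.96495
  stratum 2: (1475/2625)²·(1 − 156/1475)·9.59²/156 = 0.166453
  stratum 3: (200/2625)²·(1 − 7/200)·9.99²/7 = 0.0798659
V̂(ȳ_st) = 1.21127
SE(ȳ_st) = √1.21127 = 1.10058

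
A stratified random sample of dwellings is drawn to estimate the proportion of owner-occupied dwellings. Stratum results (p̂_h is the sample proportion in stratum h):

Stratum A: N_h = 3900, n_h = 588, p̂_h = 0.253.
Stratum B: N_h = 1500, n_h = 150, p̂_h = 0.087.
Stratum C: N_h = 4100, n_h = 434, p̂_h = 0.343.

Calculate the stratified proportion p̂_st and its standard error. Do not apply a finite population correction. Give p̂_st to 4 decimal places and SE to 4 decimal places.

p̂_st ≈ 0.2656, SE ≈ 0.0128

N = 9500; stratum weights W_h = N_h/N.
p̂_st = Σ W_h p̂_h = (3900·0.253 + 1500·0.087 + 4100·0.343)/9500 = 0.26563
V̂(p̂_st) = Σ W_h² p̂_h(1−p̂_h)/(n_h−1):
  stratum A: (3900/9500)²·0.253·0.747/587 = 5.42607e-05
  stratum B: (1500/9500)²·0.087·0.913/149 = 1.32904e-05
  stratum C: (4100/9500)²·0.343·0.657/433 = 9.69376e-05
V̂(p̂_st) = 0.000164489; SE = √V̂ = 0.0128253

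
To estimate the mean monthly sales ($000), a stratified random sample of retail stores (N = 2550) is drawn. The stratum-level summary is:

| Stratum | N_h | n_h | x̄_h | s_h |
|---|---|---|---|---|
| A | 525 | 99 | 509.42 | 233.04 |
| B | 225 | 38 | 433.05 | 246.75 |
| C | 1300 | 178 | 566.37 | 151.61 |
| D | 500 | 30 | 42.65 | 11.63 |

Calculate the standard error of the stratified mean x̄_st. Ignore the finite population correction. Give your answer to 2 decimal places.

V̂(x̄_st) = Σ W_h² s_h²/n_h, with W_h = N_h/N and N = 2550:
  stratum A: (525/2550)²·233.04²/99 = 23.2522
  stratum B: (225/2550)²·246.75²/38 = 12.4743
  stratum C: (1300/2550)²·151.61²/178 = 33.5616
  stratum D: (500/2550)²·11.63²/30 = 0.17334
V̂(x̄_st) = 69.4614
SE(x̄_st) = √69.4614 = 8.33435

SE(x̄_st) ≈ 8.33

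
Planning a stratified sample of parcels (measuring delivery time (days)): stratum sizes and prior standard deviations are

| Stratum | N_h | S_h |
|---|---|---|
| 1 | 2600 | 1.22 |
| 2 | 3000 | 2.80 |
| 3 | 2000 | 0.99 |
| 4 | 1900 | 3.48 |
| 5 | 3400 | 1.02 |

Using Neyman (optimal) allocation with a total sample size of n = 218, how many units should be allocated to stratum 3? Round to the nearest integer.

Neyman allocation: n_h = n · N_h S_h / Σ N_i S_i, with n = 218.
  stratum 1: N_h·S_h = 2600·1.22 = 3172.00
  stratum 2: N_h·S_h = 3000·2.80 = 8400.00
  stratum 3: N_h·S_h = 2000·0.99 = 1980.00
  stratum 4: N_h·S_h = 1900·3.48 = 6612.00
  stratum 5: N_h·S_h = 3400·1.02 = 3468.00
Σ N_h S_h = 23632.00
n for stratum 3 = 218·1980.00/23632.00 = 18.265 → 18

18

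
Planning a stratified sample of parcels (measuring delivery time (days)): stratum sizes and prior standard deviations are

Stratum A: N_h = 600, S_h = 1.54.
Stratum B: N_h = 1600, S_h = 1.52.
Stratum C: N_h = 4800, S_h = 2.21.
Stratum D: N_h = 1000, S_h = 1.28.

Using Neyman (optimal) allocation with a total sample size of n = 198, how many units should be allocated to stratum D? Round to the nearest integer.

17

Neyman allocation: n_h = n · N_h S_h / Σ N_i S_i, with n = 198.
  stratum A: N_h·S_h = 600·1.54 = 924.00
  stratum B: N_h·S_h = 1600·1.52 = 2432.00
  stratum C: N_h·S_h = 4800·2.21 = 10608.00
  stratum D: N_h·S_h = 1000·1.28 = 1280.00
Σ N_h S_h = 15244.00
n for stratum D = 198·1280.00/15244.00 = 16.626 → 17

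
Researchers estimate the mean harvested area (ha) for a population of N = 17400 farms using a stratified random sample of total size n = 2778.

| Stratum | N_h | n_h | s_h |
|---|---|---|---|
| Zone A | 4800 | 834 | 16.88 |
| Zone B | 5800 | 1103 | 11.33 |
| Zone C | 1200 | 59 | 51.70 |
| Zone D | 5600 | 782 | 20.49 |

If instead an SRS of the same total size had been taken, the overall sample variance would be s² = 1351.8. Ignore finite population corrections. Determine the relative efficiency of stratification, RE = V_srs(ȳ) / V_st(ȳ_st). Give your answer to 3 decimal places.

RE ≈ 1.570

V̂(ȳ_st) = Σ W_h² s_h²/n_h, with W_h = N_h/N and N = 17400:
  stratum Zone A: (4800/17400)²·16.88²/834 = 0.0259994
  stratum Zone B: (5800/17400)²·11.33²/1103 = 0.0129313
  stratum Zone C: (1200/17400)²·51.70²/59 = 0.215473
  stratum Zone D: (5600/17400)²·20.49²/782 = 0.0556102
V_st = 0.310014
V_srs = s²/n = 1351.8/2778 = 0.486609
Relative efficiency = V_srs / V_st = 0.486609/0.310014 = 1.5696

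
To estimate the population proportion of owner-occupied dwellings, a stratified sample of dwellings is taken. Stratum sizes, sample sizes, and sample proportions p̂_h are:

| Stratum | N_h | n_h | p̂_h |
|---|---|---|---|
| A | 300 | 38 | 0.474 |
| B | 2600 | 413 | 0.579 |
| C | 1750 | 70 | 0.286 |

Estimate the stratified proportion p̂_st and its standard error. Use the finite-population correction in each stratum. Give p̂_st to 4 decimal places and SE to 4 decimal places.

N = 4650; stratum weights W_h = N_h/N.
p̂_st = Σ W_h p̂_h = (300·0.474 + 2600·0.579 + 1750·0.286)/4650 = 0.46196
V̂(p̂_st) = Σ W_h² (1 − n_h/N_h) p̂_h(1−p̂_h)/(n_h−1):
  stratum A: (300/4650)²·(1 − 38/300)·0.474·0.526/37 = 2.44951e-05
  stratum B: (2600/4650)²·(1 − 413/2600)·0.579·0.421/412 = 0.000155589
  stratum C: (1750/4650)²·(1 − 70/1750)·0.286·0.714/69 = 0.000402399
V̂(p̂_st) = 0.000582483; SE = √V̂ = 0.0241347

p̂_st ≈ 0.4620, SE ≈ 0.0241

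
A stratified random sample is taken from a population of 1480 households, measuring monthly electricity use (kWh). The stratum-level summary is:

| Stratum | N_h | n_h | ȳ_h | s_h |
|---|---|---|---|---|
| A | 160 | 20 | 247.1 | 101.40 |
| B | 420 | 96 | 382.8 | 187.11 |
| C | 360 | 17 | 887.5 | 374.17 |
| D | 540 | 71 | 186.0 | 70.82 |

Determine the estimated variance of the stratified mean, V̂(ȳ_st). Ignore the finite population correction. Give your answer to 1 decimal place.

V̂(ȳ_st) ≈ 532.1

V̂(ȳ_st) = Σ W_h² s_h²/n_h, with W_h = N_h/N and N = 1480:
  stratum A: (160/1480)²·101.40²/20 = 6.00845
  stratum B: (420/1480)²·187.11²/96 = 29.3696
  stratum C: (360/1480)²·374.17²/17 = 487.271
  stratum D: (540/1480)²·70.82²/71 = 9.40411
V̂(ȳ_st) = 532.053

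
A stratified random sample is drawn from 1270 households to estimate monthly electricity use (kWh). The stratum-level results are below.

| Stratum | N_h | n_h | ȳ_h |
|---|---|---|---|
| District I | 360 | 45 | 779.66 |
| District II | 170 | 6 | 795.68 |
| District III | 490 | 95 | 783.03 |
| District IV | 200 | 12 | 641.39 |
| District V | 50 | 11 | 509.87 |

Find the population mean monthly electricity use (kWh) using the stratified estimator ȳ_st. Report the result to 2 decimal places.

N = Σ N_h = 1270. Stratum weights W_h = N_h/N.
ȳ_st = (360·779.66 + 170·795.68 + 490·783.03 + 200·641.39 + 50·509.87) / 1270 = 750.7082

ȳ_st ≈ 750.71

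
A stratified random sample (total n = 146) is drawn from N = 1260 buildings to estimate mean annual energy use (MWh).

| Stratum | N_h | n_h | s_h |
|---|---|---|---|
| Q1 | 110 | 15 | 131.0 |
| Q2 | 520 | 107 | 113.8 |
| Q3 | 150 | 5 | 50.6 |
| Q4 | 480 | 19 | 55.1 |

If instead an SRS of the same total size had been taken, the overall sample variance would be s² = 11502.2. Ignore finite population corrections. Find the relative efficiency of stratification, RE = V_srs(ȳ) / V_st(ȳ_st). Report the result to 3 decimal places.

V̂(ȳ_st) = Σ W_h² s_h²/n_h, with W_h = N_h/N and N = 1260:
  stratum Q1: (110/1260)²·131.0²/15 = 8.71958
  stratum Q2: (520/1260)²·113.8²/107 = 20.6142
  stratum Q3: (150/1260)²·50.6²/5 = 7.25726
  stratum Q4: (480/1260)²·55.1²/19 = 23.1895
V_st = 59.7805
V_srs = s²/n = 11502.2/146 = 78.7822
Relative efficiency = V_srs / V_st = 78.7822/59.7805 = 1.3179

RE ≈ 1.318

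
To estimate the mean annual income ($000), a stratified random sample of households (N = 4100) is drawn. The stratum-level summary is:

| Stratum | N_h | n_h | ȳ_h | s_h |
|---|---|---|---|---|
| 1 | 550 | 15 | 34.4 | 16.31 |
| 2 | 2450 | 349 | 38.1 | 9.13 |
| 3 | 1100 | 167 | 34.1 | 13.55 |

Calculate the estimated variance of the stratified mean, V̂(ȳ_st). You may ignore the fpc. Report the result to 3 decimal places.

V̂(ȳ_st) ≈ 0.484

V̂(ȳ_st) = Σ W_h² s_h²/n_h, with W_h = N_h/N and N = 4100:
  stratum 1: (550/4100)²·16.31²/15 = 0.319135
  stratum 2: (2450/4100)²·9.13²/349 = 0.0852866
  stratum 3: (1100/4100)²·13.55²/167 = 0.079137
V̂(ȳ_st) = 0.483559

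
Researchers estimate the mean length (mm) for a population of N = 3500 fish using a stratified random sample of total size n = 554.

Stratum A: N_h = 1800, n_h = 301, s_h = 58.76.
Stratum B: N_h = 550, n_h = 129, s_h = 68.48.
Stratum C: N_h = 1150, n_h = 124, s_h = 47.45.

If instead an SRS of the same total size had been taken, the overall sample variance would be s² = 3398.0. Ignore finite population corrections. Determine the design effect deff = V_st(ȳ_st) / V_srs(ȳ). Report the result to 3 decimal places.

deff ≈ 0.961

V̂(ȳ_st) = Σ W_h² s_h²/n_h, with W_h = N_h/N and N = 3500:
  stratum A: (1800/3500)²·58.76²/301 = 3.03393
  stratum B: (550/3500)²·68.48²/129 = 0.897691
  stratum C: (1150/3500)²·47.45²/124 = 1.96024
V_st = 5.89187
V_srs = s²/n = 3398.0/554 = 6.13357
deff = V_st / V_srs = 5.89187/6.13357 = 0.9606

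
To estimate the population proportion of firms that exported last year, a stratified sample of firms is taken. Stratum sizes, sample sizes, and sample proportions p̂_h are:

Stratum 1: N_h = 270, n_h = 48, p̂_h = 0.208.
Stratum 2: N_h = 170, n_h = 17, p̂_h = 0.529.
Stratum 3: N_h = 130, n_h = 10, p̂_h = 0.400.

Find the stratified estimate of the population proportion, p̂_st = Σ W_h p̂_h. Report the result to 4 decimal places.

p̂_st ≈ 0.3475

N = 570; stratum weights W_h = N_h/N.
p̂_st = Σ W_h p̂_h = (270·0.208 + 170·0.529 + 130·0.400)/570 = 0.34753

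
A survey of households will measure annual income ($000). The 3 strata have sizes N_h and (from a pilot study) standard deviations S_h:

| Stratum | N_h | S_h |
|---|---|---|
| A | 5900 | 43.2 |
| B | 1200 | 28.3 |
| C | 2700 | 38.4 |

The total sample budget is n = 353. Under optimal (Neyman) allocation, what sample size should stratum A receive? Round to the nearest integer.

229

Neyman allocation: n_h = n · N_h S_h / Σ N_i S_i, with n = 353.
  stratum A: N_h·S_h = 5900·43.2 = 254880.00
  stratum B: N_h·S_h = 1200·28.3 = 33960.00
  stratum C: N_h·S_h = 2700·38.4 = 103680.00
Σ N_h S_h = 392520.00
n for stratum A = 353·254880.00/392520.00 = 229.218 → 229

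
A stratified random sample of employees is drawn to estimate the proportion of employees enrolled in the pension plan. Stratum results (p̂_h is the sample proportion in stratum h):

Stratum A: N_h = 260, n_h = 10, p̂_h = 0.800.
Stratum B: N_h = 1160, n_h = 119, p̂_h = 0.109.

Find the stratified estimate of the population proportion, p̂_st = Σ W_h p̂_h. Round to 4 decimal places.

N = 1420; stratum weights W_h = N_h/N.
p̂_st = Σ W_h p̂_h = (260·0.800 + 1160·0.109)/1420 = 0.23552

p̂_st ≈ 0.2355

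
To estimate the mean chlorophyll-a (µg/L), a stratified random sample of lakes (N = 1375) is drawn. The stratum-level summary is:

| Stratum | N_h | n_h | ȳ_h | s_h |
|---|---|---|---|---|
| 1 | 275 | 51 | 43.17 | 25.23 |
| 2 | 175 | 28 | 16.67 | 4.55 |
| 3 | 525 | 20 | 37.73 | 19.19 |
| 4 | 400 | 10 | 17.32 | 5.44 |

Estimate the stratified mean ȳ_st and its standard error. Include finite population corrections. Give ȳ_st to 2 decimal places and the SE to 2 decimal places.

ȳ_st = Σ W_h ȳ_h = (275·43.17 + 175·16.67 + 525·37.73 + 400·17.32)/1375 = 30.20018
V̂(ȳ_st) = Σ W_h² (1 − n_h/N_h) s_h²/n_h, with W_h = N_h/N and N = 1375:
  stratum 1: (275/1375)²·(1 − 51/275)·25.23²/51 = 0.406668
  stratum 2: (175/1375)²·(1 − 28/175)·4.55²/28 = 0.0100604
  stratum 3: (525/1375)²·(1 − 20/525)·19.19²/20 = 2.58205
  stratum 4: (400/1375)²·(1 − 10/400)·5.44²/10 = 0.244184
V̂(ȳ_st) = 3.24297
SE(ȳ_st) = √3.24297 = 1.80082

ȳ_st ≈ 30.20, SE ≈ 1.80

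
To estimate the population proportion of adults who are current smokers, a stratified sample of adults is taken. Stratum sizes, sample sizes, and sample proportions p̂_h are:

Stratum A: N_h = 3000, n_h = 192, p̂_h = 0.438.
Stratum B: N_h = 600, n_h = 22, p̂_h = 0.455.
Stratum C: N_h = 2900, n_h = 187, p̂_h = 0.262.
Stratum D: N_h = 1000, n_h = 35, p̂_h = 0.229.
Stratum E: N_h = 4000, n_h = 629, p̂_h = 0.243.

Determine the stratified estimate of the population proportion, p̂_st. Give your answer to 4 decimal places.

N = 11500; stratum weights W_h = N_h/N.
p̂_st = Σ W_h p̂_h = (3000·0.438 + 600·0.455 + 2900·0.262 + 1000·0.229 + 4000·0.243)/11500 = 0.30850

p̂_st ≈ 0.3085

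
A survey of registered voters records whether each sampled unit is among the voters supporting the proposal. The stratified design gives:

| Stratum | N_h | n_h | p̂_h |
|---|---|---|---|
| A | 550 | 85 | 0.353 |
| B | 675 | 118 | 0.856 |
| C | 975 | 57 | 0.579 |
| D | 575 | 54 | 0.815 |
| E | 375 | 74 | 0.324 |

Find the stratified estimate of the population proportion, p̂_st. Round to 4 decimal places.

N = 3150; stratum weights W_h = N_h/N.
p̂_st = Σ W_h p̂_h = (550·0.353 + 675·0.856 + 975·0.579 + 575·0.815 + 375·0.324)/3150 = 0.61162

p̂_st ≈ 0.6116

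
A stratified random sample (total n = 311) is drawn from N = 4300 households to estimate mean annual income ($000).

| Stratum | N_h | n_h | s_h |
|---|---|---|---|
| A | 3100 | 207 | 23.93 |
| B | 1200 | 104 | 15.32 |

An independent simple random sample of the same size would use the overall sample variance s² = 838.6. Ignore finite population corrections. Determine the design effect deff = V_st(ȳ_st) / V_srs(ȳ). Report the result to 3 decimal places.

deff ≈ 0.598

V̂(ȳ_st) = Σ W_h² s_h²/n_h, with W_h = N_h/N and N = 4300:
  stratum A: (3100/4300)²·23.93²/207 = 1.43781
  stratum B: (1200/4300)²·15.32²/104 = 0.175756
V_st = 1.61357
V_srs = s²/n = 838.6/311 = 2.69646
deff = V_st / V_srs = 1.61357/2.69646 = 0.5984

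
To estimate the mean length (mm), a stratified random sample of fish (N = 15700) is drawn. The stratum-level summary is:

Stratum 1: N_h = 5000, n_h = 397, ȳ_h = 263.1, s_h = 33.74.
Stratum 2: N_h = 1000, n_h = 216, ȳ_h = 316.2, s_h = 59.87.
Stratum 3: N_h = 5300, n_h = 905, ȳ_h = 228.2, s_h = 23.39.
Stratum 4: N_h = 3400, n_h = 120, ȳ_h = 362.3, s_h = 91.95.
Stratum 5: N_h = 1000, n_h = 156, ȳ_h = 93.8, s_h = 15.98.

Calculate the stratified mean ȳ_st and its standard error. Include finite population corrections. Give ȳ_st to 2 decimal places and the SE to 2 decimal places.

ȳ_st = Σ W_h ȳ_h = (5000·263.1 + 1000·316.2 + 5300·228.2 + 3400·362.3 + 1000·93.8)/15700 = 265.40000
V̂(ȳ_st) = Σ W_h² (1 − n_h/N_h) s_h²/n_h, with W_h = N_h/N and N = 15700:
  stratum 1: (5000/15700)²·(1 − 397/5000)·33.74²/397 = 0.267739
  stratum 2: (1000/15700)²·(1 − 216/1000)·59.87²/216 = 0.0527815
  stratum 3: (5300/15700)²·(1 − 905/5300)·23.39²/905 = 0.0571278
  stratum 4: (3400/15700)²·(1 − 120/3400)·91.95²/120 = 3.18769
  stratum 5: (1000/15700)²·(1 − 156/1000)·15.98²/156 = 0.00560495
V̂(ȳ_st) = 3.57094
SE(ȳ_st) = √3.57094 = 1.88969

ȳ_st ≈ 265.40, SE ≈ 1.89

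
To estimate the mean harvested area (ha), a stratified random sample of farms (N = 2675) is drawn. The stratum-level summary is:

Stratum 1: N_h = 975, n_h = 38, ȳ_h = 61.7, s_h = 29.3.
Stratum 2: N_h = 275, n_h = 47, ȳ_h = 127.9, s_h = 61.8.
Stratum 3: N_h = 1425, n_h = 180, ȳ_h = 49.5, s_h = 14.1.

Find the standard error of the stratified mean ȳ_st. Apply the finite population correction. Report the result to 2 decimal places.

V̂(ȳ_st) = Σ W_h² (1 − n_h/N_h) s_h²/n_h, with W_h = N_h/N and N = 2675:
  stratum 1: (975/2675)²·(1 − 38/975)·29.3²/38 = 2.88435
  stratum 2: (275/2675)²·(1 − 47/275)·61.8²/47 = 0.712031
  stratum 3: (1425/2675)²·(1 − 180/1425)·14.1²/180 = 0.273843
V̂(ȳ_st) = 3.87023
SE(ȳ_st) = √3.87023 = 1.96729

SE(ȳ_st) ≈ 1.97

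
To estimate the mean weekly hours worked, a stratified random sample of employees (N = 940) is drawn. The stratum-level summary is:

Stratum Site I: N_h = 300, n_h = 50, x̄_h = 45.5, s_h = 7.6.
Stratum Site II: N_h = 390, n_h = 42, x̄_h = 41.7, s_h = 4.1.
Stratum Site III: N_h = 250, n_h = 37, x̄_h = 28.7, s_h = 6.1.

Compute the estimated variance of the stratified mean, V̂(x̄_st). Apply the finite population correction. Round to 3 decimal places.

V̂(x̄_st) = Σ W_h² (1 − n_h/N_h) s_h²/n_h, with W_h = N_h/N and N = 940:
  stratum Site I: (300/940)²·(1 − 50/300)·7.6²/50 = 0.0980534
  stratum Site II: (390/940)²·(1 − 42/390)·4.1²/42 = 0.0614761
  stratum Site III: (250/940)²·(1 − 37/250)·6.1²/37 = 0.0606069
V̂(x̄_st) = 0.220136

V̂(x̄_st) ≈ 0.220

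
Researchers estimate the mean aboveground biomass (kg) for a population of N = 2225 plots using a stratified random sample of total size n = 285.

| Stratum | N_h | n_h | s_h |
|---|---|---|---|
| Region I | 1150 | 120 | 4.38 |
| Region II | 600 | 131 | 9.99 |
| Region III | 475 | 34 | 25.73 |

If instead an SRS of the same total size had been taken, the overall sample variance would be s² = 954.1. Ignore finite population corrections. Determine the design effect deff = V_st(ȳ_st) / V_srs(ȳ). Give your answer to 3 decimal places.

V̂(ȳ_st) = Σ W_h² s_h²/n_h, with W_h = N_h/N and N = 2225:
  stratum Region I: (1150/2225)²·4.38²/120 = 0.0427074
  stratum Region II: (600/2225)²·9.99²/131 = 0.055399
  stratum Region III: (475/2225)²·25.73²/34 = 0.887417
V_st = 0.985524
V_srs = s²/n = 954.1/285 = 3.34772
deff = V_st / V_srs = 0.985524/3.34772 = 0.2944

deff ≈ 0.294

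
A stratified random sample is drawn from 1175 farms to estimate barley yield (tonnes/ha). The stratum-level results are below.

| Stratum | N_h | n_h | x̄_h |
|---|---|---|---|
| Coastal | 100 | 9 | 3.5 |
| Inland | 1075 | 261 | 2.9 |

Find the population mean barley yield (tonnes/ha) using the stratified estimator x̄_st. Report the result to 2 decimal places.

N = Σ N_h = 1175. Stratum weights W_h = N_h/N.
x̄_st = (100·3.5 + 1075·2.9) / 1175 = 2.9511

x̄_st ≈ 2.95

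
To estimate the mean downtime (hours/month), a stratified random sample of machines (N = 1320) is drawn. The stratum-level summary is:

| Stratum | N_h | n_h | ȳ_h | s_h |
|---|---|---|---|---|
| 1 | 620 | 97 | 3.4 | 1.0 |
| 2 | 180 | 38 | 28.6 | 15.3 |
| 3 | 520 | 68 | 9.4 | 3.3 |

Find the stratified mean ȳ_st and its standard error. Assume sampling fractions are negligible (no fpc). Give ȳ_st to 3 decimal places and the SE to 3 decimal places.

ȳ_st ≈ 9.200, SE ≈ 0.376

ȳ_st = Σ W_h ȳ_h = (620·3.4 + 180·28.6 + 520·9.4)/1320 = 9.20000
V̂(ȳ_st) = Σ W_h² s_h²/n_h, with W_h = N_h/N and N = 1320:
  stratum 1: (620/1320)²·1.0²/97 = 0.00227438
  stratum 2: (180/1320)²·15.3²/38 = 0.11455
  stratum 3: (520/1320)²·3.3²/68 = 0.0248529
V̂(ȳ_st) = 0.141678
SE(ȳ_st) = √0.141678 = 0.376401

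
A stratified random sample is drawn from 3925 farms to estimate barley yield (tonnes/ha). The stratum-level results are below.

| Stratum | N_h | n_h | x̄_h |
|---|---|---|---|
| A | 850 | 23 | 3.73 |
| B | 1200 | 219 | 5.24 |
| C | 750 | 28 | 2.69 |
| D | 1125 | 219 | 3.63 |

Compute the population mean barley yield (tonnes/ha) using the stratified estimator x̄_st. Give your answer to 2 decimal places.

N = Σ N_h = 3925. Stratum weights W_h = N_h/N.
x̄_st = (850·3.73 + 1200·5.24 + 750·2.69 + 1125·3.63) / 3925 = 3.9643

x̄_st ≈ 3.96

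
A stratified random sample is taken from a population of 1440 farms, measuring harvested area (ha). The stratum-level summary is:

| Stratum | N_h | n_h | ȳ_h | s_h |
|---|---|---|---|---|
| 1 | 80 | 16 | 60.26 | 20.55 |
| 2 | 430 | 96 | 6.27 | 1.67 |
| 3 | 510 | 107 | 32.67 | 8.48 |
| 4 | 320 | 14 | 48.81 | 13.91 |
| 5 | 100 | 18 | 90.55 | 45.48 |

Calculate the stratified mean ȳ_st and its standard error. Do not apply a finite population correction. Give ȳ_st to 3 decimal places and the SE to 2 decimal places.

ȳ_st = Σ W_h ȳ_h = (80·60.26 + 430·6.27 + 510·32.67 + 320·48.81 + 100·90.55)/1440 = 33.92556
V̂(ȳ_st) = Σ W_h² s_h²/n_h, with W_h = N_h/N and N = 1440:
  stratum 1: (80/1440)²·20.55²/16 = 0.0814627
  stratum 2: (430/1440)²·1.67²/96 = 0.00259044
  stratum 3: (510/1440)²·8.48²/107 = 0.0842992
  stratum 4: (320/1440)²·13.91²/14 = 0.682498
  stratum 5: (100/1440)²·45.48²/18 = 0.554171
V̂(ȳ_st) = 1.40502
SE(ȳ_st) = √1.40502 = 1.18534

ȳ_st ≈ 33.926, SE ≈ 1.19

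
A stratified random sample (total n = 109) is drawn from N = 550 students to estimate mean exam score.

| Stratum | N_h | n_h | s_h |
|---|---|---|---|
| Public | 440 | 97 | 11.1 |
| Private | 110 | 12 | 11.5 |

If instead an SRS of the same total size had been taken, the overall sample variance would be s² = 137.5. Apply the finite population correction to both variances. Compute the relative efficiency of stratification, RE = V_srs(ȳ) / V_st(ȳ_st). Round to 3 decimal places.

V̂(ȳ_st) = Σ W_h² (1 − n_h/N_h) s_h²/n_h, with W_h = N_h/N and N = 550:
  stratum Public: (440/550)²·(1 − 97/440)·11.1²/97 = 0.633717
  stratum Private: (110/550)²·(1 − 12/110)·11.5²/12 = 0.392742
V_st = 1.02646
V_srs = (1 − 109/550)·137.5/109 = 1.01147
Relative efficiency = V_srs / V_st = 1.01147/1.02646 = 0.9854

RE ≈ 0.985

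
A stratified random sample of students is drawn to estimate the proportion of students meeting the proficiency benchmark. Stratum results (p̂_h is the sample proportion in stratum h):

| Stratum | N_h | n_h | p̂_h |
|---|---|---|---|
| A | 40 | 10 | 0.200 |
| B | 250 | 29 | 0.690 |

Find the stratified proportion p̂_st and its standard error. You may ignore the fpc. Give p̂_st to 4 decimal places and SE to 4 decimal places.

N = 290; stratum weights W_h = N_h/N.
p̂_st = Σ W_h p̂_h = (40·0.200 + 250·0.690)/290 = 0.62241
V̂(p̂_st) = Σ W_h² p̂_h(1−p̂_h)/(n_h−1):
  stratum A: (40/290)²·0.200·0.800/9 = 0.000338222
  stratum B: (250/290)²·0.690·0.310/28 = 0.00567723
V̂(p̂_st) = 0.00601546; SE = √V̂ = 0.0775594

p̂_st ≈ 0.6224, SE ≈ 0.0776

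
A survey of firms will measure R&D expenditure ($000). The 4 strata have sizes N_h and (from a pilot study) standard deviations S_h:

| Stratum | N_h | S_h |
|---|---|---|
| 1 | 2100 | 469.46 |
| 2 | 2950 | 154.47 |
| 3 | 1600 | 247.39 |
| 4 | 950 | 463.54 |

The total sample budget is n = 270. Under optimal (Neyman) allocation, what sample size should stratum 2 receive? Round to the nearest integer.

Neyman allocation: n_h = n · N_h S_h / Σ N_i S_i, with n = 270.
  stratum 1: N_h·S_h = 2100·469.46 = 985866.00
  stratum 2: N_h·S_h = 2950·154.47 = 455686.50
  stratum 3: N_h·S_h = 1600·247.39 = 395824.00
  stratum 4: N_h·S_h = 950·463.54 = 440363.00
Σ N_h S_h = 2277739.50
n for stratum 2 = 270·455686.50/2277739.50 = 54.016 → 54

54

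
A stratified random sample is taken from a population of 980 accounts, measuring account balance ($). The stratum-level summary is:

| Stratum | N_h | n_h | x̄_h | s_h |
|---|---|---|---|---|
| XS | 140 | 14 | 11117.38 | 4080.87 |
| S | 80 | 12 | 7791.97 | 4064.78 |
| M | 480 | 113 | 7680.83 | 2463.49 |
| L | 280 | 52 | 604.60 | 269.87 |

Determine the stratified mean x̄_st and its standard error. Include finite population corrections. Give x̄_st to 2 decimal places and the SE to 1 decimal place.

x̄_st = Σ W_h x̄_h = (140·11117.38 + 80·7791.97 + 480·7680.83 + 280·604.60)/980 = 6159.05837
V̂(x̄_st) = Σ W_h² (1 − n_h/N_h) s_h²/n_h, with W_h = N_h/N and N = 980:
  stratum XS: (140/980)²·(1 − 14/140)·4080.87²/14 = 21848.6
  stratum S: (80/980)²·(1 − 12/80)·4064.78²/12 = 7799.01
  stratum M: (480/980)²·(1 − 113/480)·2463.49²/113 = 9850.95
  stratum L: (280/980)²·(1 − 52/280)·269.87²/52 = 93.0993
V̂(x̄_st) = 39591.7
SE(x̄_st) = √39591.7 = 198.977

x̄_st ≈ 6159.06, SE ≈ 199.0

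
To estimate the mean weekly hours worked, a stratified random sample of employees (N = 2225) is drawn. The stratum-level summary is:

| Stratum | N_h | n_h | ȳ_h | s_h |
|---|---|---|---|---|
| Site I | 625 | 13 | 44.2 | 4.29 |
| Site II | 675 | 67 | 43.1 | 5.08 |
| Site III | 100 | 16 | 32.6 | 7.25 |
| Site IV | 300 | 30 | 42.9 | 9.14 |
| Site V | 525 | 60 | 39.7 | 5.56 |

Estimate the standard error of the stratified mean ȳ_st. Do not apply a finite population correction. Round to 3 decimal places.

V̂(ȳ_st) = Σ W_h² s_h²/n_h, with W_h = N_h/N and N = 2225:
  stratum Site I: (625/2225)²·4.29²/13 = 0.111705
  stratum Site II: (675/2225)²·5.08²/67 = 0.0354487
  stratum Site III: (100/2225)²·7.25²/16 = 0.00663584
  stratum Site IV: (300/2225)²·9.14²/30 = 0.0506237
  stratum Site V: (525/2225)²·5.56²/60 = 0.0286851
V̂(ȳ_st) = 0.233098
SE(ȳ_st) = √0.233098 = 0.482802

SE(ȳ_st) ≈ 0.483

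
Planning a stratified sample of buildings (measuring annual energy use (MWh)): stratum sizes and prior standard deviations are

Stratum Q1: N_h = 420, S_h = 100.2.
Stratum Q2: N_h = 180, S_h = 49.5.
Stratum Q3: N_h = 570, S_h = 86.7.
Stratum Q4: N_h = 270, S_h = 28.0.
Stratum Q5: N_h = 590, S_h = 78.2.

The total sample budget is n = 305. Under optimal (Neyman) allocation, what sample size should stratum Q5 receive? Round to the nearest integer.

Neyman allocation: n_h = n · N_h S_h / Σ N_i S_i, with n = 305.
  stratum Q1: N_h·S_h = 420·100.2 = 42084.00
  stratum Q2: N_h·S_h = 180·49.5 = 8910.00
  stratum Q3: N_h·S_h = 570·86.7 = 49419.00
  stratum Q4: N_h·S_h = 270·28.0 = 7560.00
  stratum Q5: N_h·S_h = 590·78.2 = 46138.00
Σ N_h S_h = 154111.00
n for stratum Q5 = 305·46138.00/154111.00 = 91.311 → 91

91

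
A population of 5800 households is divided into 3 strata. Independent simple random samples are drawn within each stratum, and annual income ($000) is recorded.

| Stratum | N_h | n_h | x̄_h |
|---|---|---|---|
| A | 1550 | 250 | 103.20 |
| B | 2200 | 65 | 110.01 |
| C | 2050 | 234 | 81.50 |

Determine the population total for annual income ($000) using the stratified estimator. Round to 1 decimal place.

τ̂_st ≈ 569057.0

τ̂_st = Σ N_h x̄_h = 1550·103.20 + 2200·110.01 + 2050·81.50 = 569057.0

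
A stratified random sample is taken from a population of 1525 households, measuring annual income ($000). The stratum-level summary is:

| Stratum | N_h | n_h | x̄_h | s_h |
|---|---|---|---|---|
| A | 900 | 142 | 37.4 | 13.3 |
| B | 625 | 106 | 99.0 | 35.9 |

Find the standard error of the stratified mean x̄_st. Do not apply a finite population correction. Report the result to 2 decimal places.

V̂(x̄_st) = Σ W_h² s_h²/n_h, with W_h = N_h/N and N = 1525:
  stratum A: (900/1525)²·13.3²/142 = 0.433871
  stratum B: (625/1525)²·35.9²/106 = 2.04222
V̂(x̄_st) = 2.47609
SE(x̄_st) = √2.47609 = 1.57356

SE(x̄_st) ≈ 1.57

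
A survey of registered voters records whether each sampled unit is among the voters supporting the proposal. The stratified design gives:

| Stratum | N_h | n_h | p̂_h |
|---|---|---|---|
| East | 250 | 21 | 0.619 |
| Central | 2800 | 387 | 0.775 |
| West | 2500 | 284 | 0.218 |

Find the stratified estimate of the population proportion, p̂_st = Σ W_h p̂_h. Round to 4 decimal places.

N = 5550; stratum weights W_h = N_h/N.
p̂_st = Σ W_h p̂_h = (250·0.619 + 2800·0.775 + 2500·0.218)/5550 = 0.51707

p̂_st ≈ 0.5171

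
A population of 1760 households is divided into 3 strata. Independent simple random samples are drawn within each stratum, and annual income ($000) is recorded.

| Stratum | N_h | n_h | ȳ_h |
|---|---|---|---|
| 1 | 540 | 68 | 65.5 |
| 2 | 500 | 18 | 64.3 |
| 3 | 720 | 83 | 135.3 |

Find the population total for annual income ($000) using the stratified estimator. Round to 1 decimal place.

τ̂_st = Σ N_h ȳ_h = 540·65.5 + 500·64.3 + 720·135.3 = 164936.0

τ̂_st ≈ 164936.0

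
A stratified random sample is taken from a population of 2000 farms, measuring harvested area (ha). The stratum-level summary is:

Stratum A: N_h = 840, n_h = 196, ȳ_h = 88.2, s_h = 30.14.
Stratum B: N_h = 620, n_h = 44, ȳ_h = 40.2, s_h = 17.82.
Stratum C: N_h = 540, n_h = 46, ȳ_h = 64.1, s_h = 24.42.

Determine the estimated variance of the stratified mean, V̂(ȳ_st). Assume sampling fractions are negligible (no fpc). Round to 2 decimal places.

V̂(ȳ_st) ≈ 2.46

V̂(ȳ_st) = Σ W_h² s_h²/n_h, with W_h = N_h/N and N = 2000:
  stratum A: (840/2000)²·30.14²/196 = 0.817578
  stratum B: (620/2000)²·17.82²/44 = 0.693563
  stratum C: (540/2000)²·24.42²/46 = 0.945064
V̂(ȳ_st) = 2.4562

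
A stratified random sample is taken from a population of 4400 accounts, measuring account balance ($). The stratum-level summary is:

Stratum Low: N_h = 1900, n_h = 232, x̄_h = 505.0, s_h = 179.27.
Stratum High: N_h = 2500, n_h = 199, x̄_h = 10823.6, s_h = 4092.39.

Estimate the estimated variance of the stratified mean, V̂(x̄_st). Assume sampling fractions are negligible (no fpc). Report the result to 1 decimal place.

V̂(x̄_st) ≈ 27195.0

V̂(x̄_st) = Σ W_h² s_h²/n_h, with W_h = N_h/N and N = 4400:
  stratum Low: (1900/4400)²·179.27²/232 = 25.8303
  stratum High: (2500/4400)²·4092.39²/199 = 27169.1
V̂(x̄_st) = 27195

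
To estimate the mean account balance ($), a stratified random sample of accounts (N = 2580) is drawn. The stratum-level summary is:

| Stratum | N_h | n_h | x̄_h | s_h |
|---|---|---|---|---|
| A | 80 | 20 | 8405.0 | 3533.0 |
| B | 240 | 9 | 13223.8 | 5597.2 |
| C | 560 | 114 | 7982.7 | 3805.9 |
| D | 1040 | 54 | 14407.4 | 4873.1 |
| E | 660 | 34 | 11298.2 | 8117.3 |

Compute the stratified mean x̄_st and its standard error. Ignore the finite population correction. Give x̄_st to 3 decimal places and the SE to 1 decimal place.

x̄_st = Σ W_h x̄_h = (80·8405.0 + 240·13223.8 + 560·7982.7 + 1040·14407.4 + 660·11298.2)/2580 = 11921.29147
V̂(x̄_st) = Σ W_h² s_h²/n_h, with W_h = N_h/N and N = 2580:
  stratum A: (80/2580)²·3533.0²/20 = 600.064
  stratum B: (240/2580)²·5597.2²/9 = 30121.9
  stratum C: (560/2580)²·3805.9²/114 = 5986.14
  stratum D: (1040/2580)²·4873.1²/54 = 71456.9
  stratum E: (660/2580)²·8117.3²/34 = 126821
V̂(x̄_st) = 234986
SE(x̄_st) = √234986 = 484.754

x̄_st ≈ 11921.291, SE ≈ 484.8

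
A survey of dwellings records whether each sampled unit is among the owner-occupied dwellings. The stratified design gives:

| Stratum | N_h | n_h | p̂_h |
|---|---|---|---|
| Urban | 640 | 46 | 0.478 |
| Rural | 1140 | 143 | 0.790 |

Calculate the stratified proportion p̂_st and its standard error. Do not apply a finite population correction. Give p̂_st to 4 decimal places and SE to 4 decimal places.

p̂_st ≈ 0.6778, SE ≈ 0.0346

N = 1780; stratum weights W_h = N_h/N.
p̂_st = Σ W_h p̂_h = (640·0.478 + 1140·0.790)/1780 = 0.67782
V̂(p̂_st) = Σ W_h² p̂_h(1−p̂_h)/(n_h−1):
  stratum Urban: (640/1780)²·0.478·0.522/45 = 0.000716813
  stratum Rural: (1140/1780)²·0.790·0.210/142 = 0.000479212
V̂(p̂_st) = 0.00119602; SE = √V̂ = 0.0345836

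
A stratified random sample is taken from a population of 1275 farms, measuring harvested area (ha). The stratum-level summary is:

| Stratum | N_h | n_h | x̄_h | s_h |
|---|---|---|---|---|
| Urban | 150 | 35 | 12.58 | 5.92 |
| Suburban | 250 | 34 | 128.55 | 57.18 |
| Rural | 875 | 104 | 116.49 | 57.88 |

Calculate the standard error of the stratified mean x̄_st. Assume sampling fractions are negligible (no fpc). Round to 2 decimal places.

V̂(x̄_st) = Σ W_h² s_h²/n_h, with W_h = N_h/N and N = 1275:
  stratum Urban: (150/1275)²·5.92²/35 = 0.0138592
  stratum Suburban: (250/1275)²·57.18²/34 = 3.69717
  stratum Rural: (875/1275)²·57.88²/104 = 15.1712
V̂(x̄_st) = 18.8822
SE(x̄_st) = √18.8822 = 4.34537

SE(x̄_st) ≈ 4.35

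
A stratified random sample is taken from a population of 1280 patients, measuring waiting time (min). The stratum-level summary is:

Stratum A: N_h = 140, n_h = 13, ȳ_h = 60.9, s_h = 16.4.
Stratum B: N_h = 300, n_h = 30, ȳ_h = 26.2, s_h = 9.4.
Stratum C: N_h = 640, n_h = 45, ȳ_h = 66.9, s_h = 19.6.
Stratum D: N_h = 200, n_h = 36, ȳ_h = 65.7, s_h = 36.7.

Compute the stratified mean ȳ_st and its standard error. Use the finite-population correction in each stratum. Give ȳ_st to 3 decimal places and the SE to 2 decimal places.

ȳ_st ≈ 56.517, SE ≈ 1.76

ȳ_st = Σ W_h ȳ_h = (140·60.9 + 300·26.2 + 640·66.9 + 200·65.7)/1280 = 56.51719
V̂(ȳ_st) = Σ W_h² (1 − n_h/N_h) s_h²/n_h, with W_h = N_h/N and N = 1280:
  stratum A: (140/1280)²·(1 − 13/140)·16.4²/13 = 0.224521
  stratum B: (300/1280)²·(1 − 30/300)·9.4²/30 = 0.145613
  stratum C: (640/1280)²·(1 − 45/640)·19.6²/45 = 1.98416
  stratum D: (200/1280)²·(1 − 36/200)·36.7²/36 = 0.749003
V̂(ȳ_st) = 3.1033
SE(ȳ_st) = √3.1033 = 1.76162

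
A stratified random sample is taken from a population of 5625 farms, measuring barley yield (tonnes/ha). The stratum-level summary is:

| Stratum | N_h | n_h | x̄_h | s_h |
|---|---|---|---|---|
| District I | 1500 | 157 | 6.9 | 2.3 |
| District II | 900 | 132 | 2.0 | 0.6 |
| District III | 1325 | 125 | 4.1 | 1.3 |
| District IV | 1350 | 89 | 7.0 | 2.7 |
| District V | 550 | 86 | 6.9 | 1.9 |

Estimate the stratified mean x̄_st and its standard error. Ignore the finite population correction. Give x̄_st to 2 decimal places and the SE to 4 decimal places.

x̄_st = Σ W_h x̄_h = (1500·6.9 + 900·2.0 + 1325·4.1 + 1350·7.0 + 550·6.9)/5625 = 5.48044
V̂(x̄_st) = Σ W_h² s_h²/n_h, with W_h = N_h/N and N = 5625:
  stratum District I: (1500/5625)²·2.3²/157 = 0.00239604
  stratum District II: (900/5625)²·0.6²/132 = 6.98182e-05
  stratum District III: (1325/5625)²·1.3²/125 = 0.000750176
  stratum District IV: (1350/5625)²·2.7²/89 = 0.00471802
  stratum District V: (550/5625)²·1.9²/86 = 0.000401318
V̂(x̄_st) = 0.00833537
SE(x̄_st) = √0.00833537 = 0.0912983

x̄_st ≈ 5.48, SE ≈ 0.0913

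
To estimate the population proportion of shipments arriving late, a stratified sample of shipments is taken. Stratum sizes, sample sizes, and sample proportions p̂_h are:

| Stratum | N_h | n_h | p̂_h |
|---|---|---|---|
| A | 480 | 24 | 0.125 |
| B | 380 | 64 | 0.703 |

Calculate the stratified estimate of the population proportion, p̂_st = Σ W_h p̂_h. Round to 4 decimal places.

p̂_st ≈ 0.3804

N = 860; stratum weights W_h = N_h/N.
p̂_st = Σ W_h p̂_h = (480·0.125 + 380·0.703)/860 = 0.38040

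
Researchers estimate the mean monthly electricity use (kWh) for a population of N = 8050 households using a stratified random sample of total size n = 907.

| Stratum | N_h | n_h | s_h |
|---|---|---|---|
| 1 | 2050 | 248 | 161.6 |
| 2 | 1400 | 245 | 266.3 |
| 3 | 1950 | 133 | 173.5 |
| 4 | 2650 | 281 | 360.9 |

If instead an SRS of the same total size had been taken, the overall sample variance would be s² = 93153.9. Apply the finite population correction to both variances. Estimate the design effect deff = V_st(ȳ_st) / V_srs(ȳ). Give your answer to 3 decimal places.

V̂(ȳ_st) = Σ W_h² (1 − n_h/N_h) s_h²/n_h, with W_h = N_h/N and N = 8050:
  stratum 1: (2050/8050)²·(1 − 248/2050)·161.6²/248 = 6.00272
  stratum 2: (1400/8050)²·(1 − 245/1400)·266.3²/245 = 7.22262
  stratum 3: (1950/8050)²·(1 − 133/1950)·173.5²/133 = 12.375
  stratum 4: (2650/8050)²·(1 − 281/2650)·360.9²/281 = 44.9042
V_st = 70.5045
V_srs = (1 − 907/8050)·93153.9/907 = 91.1336
deff = V_st / V_srs = 70.5045/91.1336 = 0.7736

deff ≈ 0.774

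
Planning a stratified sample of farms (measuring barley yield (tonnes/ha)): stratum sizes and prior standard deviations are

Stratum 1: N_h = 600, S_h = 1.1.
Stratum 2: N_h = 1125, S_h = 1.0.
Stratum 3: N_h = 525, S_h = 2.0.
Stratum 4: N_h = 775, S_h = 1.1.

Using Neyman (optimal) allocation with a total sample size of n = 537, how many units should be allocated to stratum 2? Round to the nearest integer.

164

Neyman allocation: n_h = n · N_h S_h / Σ N_i S_i, with n = 537.
  stratum 1: N_h·S_h = 600·1.1 = 660.00
  stratum 2: N_h·S_h = 1125·1.0 = 1125.00
  stratum 3: N_h·S_h = 525·2.0 = 1050.00
  stratum 4: N_h·S_h = 775·1.1 = 852.50
Σ N_h S_h = 3687.50
n for stratum 2 = 537·1125.00/3687.50 = 163.831 → 164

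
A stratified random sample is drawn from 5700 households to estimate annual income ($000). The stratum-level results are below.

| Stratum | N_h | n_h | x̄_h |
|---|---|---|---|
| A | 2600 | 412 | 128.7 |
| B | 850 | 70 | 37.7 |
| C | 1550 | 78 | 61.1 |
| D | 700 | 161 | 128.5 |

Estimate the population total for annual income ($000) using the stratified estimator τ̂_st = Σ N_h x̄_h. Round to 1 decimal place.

τ̂_st ≈ 551320.0

τ̂_st = Σ N_h x̄_h = 2600·128.7 + 850·37.7 + 1550·61.1 + 700·128.5 = 551320.0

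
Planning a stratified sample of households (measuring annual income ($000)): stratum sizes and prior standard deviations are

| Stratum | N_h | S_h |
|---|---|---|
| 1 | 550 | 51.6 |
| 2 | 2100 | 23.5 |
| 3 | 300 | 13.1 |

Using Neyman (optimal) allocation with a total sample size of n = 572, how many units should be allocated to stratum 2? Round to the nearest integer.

Neyman allocation: n_h = n · N_h S_h / Σ N_i S_i, with n = 572.
  stratum 1: N_h·S_h = 550·51.6 = 28380.00
  stratum 2: N_h·S_h = 2100·23.5 = 49350.00
  stratum 3: N_h·S_h = 300·13.1 = 3930.00
Σ N_h S_h = 81660.00
n for stratum 2 = 572·49350.00/81660.00 = 345.680 → 346

346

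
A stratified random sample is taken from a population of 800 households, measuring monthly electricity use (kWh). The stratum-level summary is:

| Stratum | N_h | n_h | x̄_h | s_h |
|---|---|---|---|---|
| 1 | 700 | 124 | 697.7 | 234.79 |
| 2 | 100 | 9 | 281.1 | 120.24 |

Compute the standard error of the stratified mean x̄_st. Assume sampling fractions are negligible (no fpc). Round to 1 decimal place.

V̂(x̄_st) = Σ W_h² s_h²/n_h, with W_h = N_h/N and N = 800:
  stratum 1: (700/800)²·234.79²/124 = 340.372
  stratum 2: (100/800)²·120.24²/9 = 25.1001
V̂(x̄_st) = 365.472
SE(x̄_st) = √365.472 = 19.1173

SE(x̄_st) ≈ 19.1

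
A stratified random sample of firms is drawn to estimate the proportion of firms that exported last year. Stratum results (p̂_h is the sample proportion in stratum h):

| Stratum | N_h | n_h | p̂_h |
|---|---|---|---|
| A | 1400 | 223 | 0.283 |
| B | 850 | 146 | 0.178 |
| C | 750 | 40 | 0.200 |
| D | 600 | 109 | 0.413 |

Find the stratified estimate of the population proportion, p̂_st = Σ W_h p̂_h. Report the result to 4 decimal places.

N = 3600; stratum weights W_h = N_h/N.
p̂_st = Σ W_h p̂_h = (1400·0.283 + 850·0.178 + 750·0.200 + 600·0.413)/3600 = 0.26258

p̂_st ≈ 0.2626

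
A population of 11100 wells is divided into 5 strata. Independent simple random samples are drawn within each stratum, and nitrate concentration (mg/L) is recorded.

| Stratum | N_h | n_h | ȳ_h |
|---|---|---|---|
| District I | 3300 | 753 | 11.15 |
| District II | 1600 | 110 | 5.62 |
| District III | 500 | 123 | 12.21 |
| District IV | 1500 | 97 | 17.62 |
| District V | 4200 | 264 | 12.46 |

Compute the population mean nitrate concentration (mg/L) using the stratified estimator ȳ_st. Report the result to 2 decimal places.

ȳ_st ≈ 11.77

N = Σ N_h = 11100. Stratum weights W_h = N_h/N.
ȳ_st = (3300·11.15 + 1600·5.62 + 500·12.21 + 1500·17.62 + 4200·12.46) / 11100 = 11.7706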